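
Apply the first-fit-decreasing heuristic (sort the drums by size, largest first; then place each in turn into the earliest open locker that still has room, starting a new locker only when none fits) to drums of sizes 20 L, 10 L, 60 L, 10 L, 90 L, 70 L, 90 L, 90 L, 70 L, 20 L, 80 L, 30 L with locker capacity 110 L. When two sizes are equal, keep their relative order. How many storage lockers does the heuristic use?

7

Sorted descending: 90, 90, 90, 80, 70, 70, 60, 30, 20, 20, 10, 10.
  90 → locker 1 (new)  [load 90/110]
  90 → locker 2 (new)  [load 90/110]
  90 → locker 3 (new)  [load 90/110]
  80 → locker 4 (new)  [load 80/110]
  70 → locker 5 (new)  [load 70/110]
  70 → locker 6 (new)  [load 70/110]
  60 → locker 7 (new)  [load 60/110]
  30 → locker 4  [load 110/110]
  20 → locker 1  [load 110/110]
  20 → locker 2  [load 110/110]
  10 → locker 3  [load 100/110]
  10 → locker 3  [load 110/110]
7 storage lockers opened.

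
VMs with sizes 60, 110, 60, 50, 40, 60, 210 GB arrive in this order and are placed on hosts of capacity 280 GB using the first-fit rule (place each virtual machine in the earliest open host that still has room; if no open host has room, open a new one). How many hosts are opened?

  60 → host 1 (new)  [load 60/280]
  110 → host 1  [load 170/280]
  60 → host 1  [load 230/280]
  50 → host 1  [load 280/280]
  40 → host 2 (new)  [load 40/280]
  60 → host 2  [load 100/280]
  210 → host 3 (new)  [load 210/280]
3 hosts opened.

3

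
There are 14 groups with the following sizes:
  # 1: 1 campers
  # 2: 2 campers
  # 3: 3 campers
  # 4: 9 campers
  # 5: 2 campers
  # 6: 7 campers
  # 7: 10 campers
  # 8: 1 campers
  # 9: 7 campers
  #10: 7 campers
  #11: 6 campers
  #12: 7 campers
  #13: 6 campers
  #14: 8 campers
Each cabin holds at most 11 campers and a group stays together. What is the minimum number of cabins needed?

Total = 10 + 9 + 8 + 7 + 7 + 7 + 7 + 6 + 6 + 3 + 2 + 2 + 1 + 1 = 76 campers.
Lower bound: ⌈76/11⌉ = 7 cabins.
Also, 9 groups each exceed 11/2 campers, and no two of those can share a cabin, so at least 9 cabins are needed.
A packing using 9 cabins:
  cabin 1: 10 + 1 = 11
  cabin 2: 9 + 2 = 11
  cabin 3: 8 + 3 = 11
  cabin 4: 7 + 2 + 1 = 10
  cabin 5: 7 = 7
  cabin 6: 7 = 7
  cabin 7: 7 = 7
  cabin 8: 6 = 6
  cabin 9: 6 = 6
This matches the lower bound, so 9 is optimal.

9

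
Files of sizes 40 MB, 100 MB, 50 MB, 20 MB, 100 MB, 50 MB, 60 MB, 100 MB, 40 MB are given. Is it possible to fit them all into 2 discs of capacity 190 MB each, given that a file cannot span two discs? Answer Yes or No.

No

Total = 560 MB; ⌈560/190⌉ = 3.
At least 3 discs are required, but only 2 are allowed.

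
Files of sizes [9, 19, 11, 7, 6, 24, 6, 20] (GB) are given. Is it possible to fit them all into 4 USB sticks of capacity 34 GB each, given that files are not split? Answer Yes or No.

A valid assignment using 4 USB sticks:
  USB stick 1: 24 + 9 = 33
  USB stick 2: 20 + 11 = 31
  USB stick 3: 19 + 7 + 6 = 32
  USB stick 4: 6 = 6
Every load is within 34 GB, so 4 USB sticks suffice.

Yes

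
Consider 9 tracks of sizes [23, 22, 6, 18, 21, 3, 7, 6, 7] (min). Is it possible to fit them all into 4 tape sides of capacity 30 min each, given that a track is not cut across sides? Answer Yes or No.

A valid assignment using 4 tape sides:
  side 1: 23 + 7 = 30
  side 2: 22 + 7 = 29
  side 3: 21 + 6 + 3 = 30
  side 4: 18 + 6 = 24
Every load is within 30 min, so 4 tape sides suffice.

Yes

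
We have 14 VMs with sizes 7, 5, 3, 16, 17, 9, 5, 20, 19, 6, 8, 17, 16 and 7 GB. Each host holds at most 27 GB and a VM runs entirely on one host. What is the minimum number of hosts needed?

6

Total = 20 + 19 + 17 + 17 + 16 + 16 + 9 + 8 + 7 + 7 + 6 + 5 + 5 + 3 = 155 GB.
Lower bound: ⌈155/27⌉ = 6 hosts.
A packing using 6 hosts:
  host 1: 20 + 7 = 27
  host 2: 19 + 8 = 27
  host 3: 17 + 9 = 26
  host 4: 17 + 7 + 3 = 27
  host 5: 16 + 6 + 5 = 27
  host 6: 16 + 5 = 21
This matches the lower bound, so 6 is optimal.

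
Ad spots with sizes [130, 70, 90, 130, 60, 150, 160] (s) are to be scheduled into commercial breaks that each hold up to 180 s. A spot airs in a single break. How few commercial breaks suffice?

6

Total = 160 + 150 + 130 + 130 + 90 + 70 + 60 = 790 s.
Lower bound: ⌈790/180⌉ = 5 commercial breaks.
A packing using 6 commercial breaks:
  break 1: 160 = 160
  break 2: 150 = 150
  break 3: 130 = 130
  break 4: 130 = 130
  break 5: 90 + 70 = 160
  break 6: 60 = 60
No arrangement into 5 commercial breaks stays within capacity, so 6 is optimal.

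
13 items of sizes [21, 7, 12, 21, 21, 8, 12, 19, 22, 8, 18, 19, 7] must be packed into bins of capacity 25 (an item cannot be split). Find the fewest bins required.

9

Total = 22 + 21 + 21 + 21 + 19 + 19 + 18 + 12 + 12 + 8 + 8 + 7 + 7 = 195.
Lower bound: ⌈195/25⌉ = 8 bins.
A packing using 9 bins:
  bin 1: 22 = 22
  bin 2: 21 = 21
  bin 3: 21 = 21
  bin 4: 21 = 21
  bin 5: 19 = 19
  bin 6: 19 = 19
  bin 7: 18 + 7 = 25
  bin 8: 12 + 12 = 24
  bin 9: 8 + 8 + 7 = 23
No arrangement into 8 bins stays within capacity, so 9 is optimal.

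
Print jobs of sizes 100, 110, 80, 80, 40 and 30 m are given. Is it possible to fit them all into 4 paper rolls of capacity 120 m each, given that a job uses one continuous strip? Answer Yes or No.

A valid assignment using 4 paper rolls:
  roll 1: 110 = 110
  roll 2: 100 = 100
  roll 3: 80 + 40 = 120
  roll 4: 80 + 30 = 110
Every load is within 120 m, so 4 paper rolls suffice.

Yes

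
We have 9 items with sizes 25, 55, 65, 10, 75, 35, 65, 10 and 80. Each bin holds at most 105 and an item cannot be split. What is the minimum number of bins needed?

5

Total = 80 + 75 + 65 + 65 + 55 + 35 + 25 + 10 + 10 = 420.
Lower bound: ⌈420/105⌉ = 4 bins.
Also, 5 items each exceed 105/2, and no two of those can share a bin, so at least 5 bins are needed.
A packing using 5 bins:
  bin 1: 80 + 25 = 105
  bin 2: 75 + 10 + 10 = 95
  bin 3: 65 + 35 = 100
  bin 4: 65 = 65
  bin 5: 55 = 55
This matches the lower bound, so 5 is optimal.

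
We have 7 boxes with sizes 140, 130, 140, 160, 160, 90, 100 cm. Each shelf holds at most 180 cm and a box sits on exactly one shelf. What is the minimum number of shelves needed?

Total = 160 + 160 + 140 + 140 + 130 + 100 + 90 = 920 cm.
Lower bound: ⌈920/180⌉ = 6 shelves.
A packing using 7 shelves:
  shelf 1: 160 = 160
  shelf 2: 160 = 160
  shelf 3: 140 = 140
  shelf 4: 140 = 140
  shelf 5: 130 = 130
  shelf 6: 100 = 100
  shelf 7: 90 = 90
No arrangement into 6 shelves stays within capacity, so 7 is optimal.

7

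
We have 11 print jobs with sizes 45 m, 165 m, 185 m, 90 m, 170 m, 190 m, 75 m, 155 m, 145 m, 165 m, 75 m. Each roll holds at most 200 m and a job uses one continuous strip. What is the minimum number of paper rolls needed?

Total = 190 + 185 + 170 + 165 + 165 + 155 + 145 + 90 + 75 + 75 + 45 = 1460 m.
Lower bound: ⌈1460/200⌉ = 8 paper rolls.
A packing using 9 paper rolls:
  roll 1: 190 = 190
  roll 2: 185 = 185
  roll 3: 170 = 170
  roll 4: 165 = 165
  roll 5: 165 = 165
  roll 6: 155 + 45 = 200
  roll 7: 145 = 145
  roll 8: 90 + 75 = 165
  roll 9: 75 = 75
No arrangement into 8 paper rolls stays within capacity, so 9 is optimal.

9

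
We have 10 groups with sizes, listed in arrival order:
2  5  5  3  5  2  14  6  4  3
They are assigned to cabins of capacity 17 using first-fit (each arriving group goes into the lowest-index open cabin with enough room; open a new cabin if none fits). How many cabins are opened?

  2 → cabin 1 (new)  [load 2/17]
  5 → cabin 1  [load 7/17]
  5 → cabin 1  [load 12/17]
  3 → cabin 1  [load 15/17]
  5 → cabin 2 (new)  [load 5/17]
  2 → cabin 1  [load 17/17]
  14 → cabin 3 (new)  [load 14/17]
  6 → cabin 2  [load 11/17]
  4 → cabin 2  [load 15/17]
  3 → cabin 3  [load 17/17]
3 cabins opened.

3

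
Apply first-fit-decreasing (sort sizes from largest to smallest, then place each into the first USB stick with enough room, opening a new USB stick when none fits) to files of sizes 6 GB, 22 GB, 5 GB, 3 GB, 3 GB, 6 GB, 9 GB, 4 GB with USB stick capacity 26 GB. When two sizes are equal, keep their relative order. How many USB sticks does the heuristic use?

3

Sorted descending: 22, 9, 6, 6, 5, 4, 3, 3.
  22 → USB stick 1 (new)  [load 22/26]
  9 → USB stick 2 (new)  [load 9/26]
  6 → USB stick 2  [load 15/26]
  6 → USB stick 2  [load 21/26]
  5 → USB stick 2  [load 26/26]
  4 → USB stick 1  [load 26/26]
  3 → USB stick 3 (new)  [load 3/26]
  3 → USB stick 3  [load 6/26]
3 USB sticks opened.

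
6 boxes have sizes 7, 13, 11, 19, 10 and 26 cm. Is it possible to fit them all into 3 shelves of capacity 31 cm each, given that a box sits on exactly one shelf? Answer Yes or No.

Yes

A valid assignment using 3 shelves:
  shelf 1: 26 = 26
  shelf 2: 19 + 11 = 30
  shelf 3: 13 + 10 + 7 = 30
Every load is within 31 cm, so 3 shelves suffice.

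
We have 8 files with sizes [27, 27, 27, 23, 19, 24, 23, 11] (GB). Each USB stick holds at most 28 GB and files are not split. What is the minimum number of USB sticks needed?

8

Total = 27 + 27 + 27 + 24 + 23 + 23 + 19 + 11 = 181 GB.
Lower bound: ⌈181/28⌉ = 7 USB sticks.
A packing using 8 USB sticks:
  USB stick 1: 27 = 27
  USB stick 2: 27 = 27
  USB stick 3: 27 = 27
  USB stick 4: 24 = 24
  USB stick 5: 23 = 23
  USB stick 6: 23 = 23
  USB stick 7: 19 = 19
  USB stick 8: 11 = 11
No arrangement into 7 USB sticks stays within capacity, so 8 is optimal.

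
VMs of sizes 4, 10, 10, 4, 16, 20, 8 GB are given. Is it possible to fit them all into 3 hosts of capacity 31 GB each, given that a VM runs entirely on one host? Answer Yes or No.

A valid assignment using 3 hosts:
  host 1: 20 + 10 = 30
  host 2: 16 + 10 + 4 = 30
  host 3: 8 + 4 = 12
Every load is within 31 GB, so 3 hosts suffice.

Yes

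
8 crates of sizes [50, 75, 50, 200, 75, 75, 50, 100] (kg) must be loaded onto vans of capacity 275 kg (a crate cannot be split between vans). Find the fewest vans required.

Total = 200 + 100 + 75 + 75 + 75 + 50 + 50 + 50 = 675 kg.
Lower bound: ⌈675/275⌉ = 3 vans.
A packing using 3 vans:
  van 1: 200 + 75 = 275
  van 2: 100 + 75 + 75 = 250
  van 3: 50 + 50 + 50 = 150
This matches the lower bound, so 3 is optimal.

3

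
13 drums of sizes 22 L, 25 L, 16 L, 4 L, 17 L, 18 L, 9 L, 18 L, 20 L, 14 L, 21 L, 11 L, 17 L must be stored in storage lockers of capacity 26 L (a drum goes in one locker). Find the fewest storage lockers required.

10

Total = 25 + 22 + 21 + 20 + 18 + 18 + 17 + 17 + 16 + 14 + 11 + 9 + 4 = 212 L.
Lower bound: ⌈212/26⌉ = 9 storage lockers.
Also, 10 drums each exceed 13 L, and no two of those can share a locker, so at least 10 storage lockers are needed.
A packing using 10 storage lockers:
  locker 1: 25 = 25
  locker 2: 22 + 4 = 26
  locker 3: 21 = 21
  locker 4: 20 = 20
  locker 5: 18 = 18
  locker 6: 18 = 18
  locker 7: 17 + 9 = 26
  locker 8: 17 = 17
  locker 9: 16 = 16
  locker 10: 14 + 11 = 25
This matches the lower bound, so 10 is optimal.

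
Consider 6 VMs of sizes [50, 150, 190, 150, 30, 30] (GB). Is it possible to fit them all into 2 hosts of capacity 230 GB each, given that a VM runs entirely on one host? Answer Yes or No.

No

Total = 600 GB; ⌈600/230⌉ = 3.
At least 3 hosts are required, but only 2 are allowed.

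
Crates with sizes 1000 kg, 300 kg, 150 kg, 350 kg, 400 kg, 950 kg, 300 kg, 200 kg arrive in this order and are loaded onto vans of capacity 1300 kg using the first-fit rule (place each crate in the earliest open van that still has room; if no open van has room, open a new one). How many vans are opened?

  1000 → van 1 (new)  [load 1000/1300]
  300 → van 1  [load 1300/1300]
  150 → van 2 (new)  [load 150/1300]
  350 → van 2  [load 500/1300]
  400 → van 2  [load 900/1300]
  950 → van 3 (new)  [load 950/1300]
  300 → van 2  [load 1200/1300]
  200 → van 3  [load 1150/1300]
3 vans opened.

3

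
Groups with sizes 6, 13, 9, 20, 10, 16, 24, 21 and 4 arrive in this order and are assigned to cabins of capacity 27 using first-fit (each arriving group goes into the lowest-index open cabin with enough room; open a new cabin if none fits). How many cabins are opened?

  6 → cabin 1 (new)  [load 6/27]
  13 → cabin 1  [load 19/27]
  9 → cabin 2 (new)  [load 9/27]
  20 → cabin 3 (new)  [load 20/27]
  10 → cabin 2  [load 19/27]
  16 → cabin 4 (new)  [load 16/27]
  24 → cabin 5 (new)  [load 24/27]
  21 → cabin 6 (new)  [load 21/27]
  4 → cabin 1  [load 23/27]
6 cabins opened.

6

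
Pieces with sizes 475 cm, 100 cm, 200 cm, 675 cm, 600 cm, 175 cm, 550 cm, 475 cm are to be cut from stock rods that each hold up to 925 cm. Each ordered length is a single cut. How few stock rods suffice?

Total = 675 + 600 + 550 + 475 + 475 + 200 + 175 + 100 = 3250 cm.
Lower bound: ⌈3250/925⌉ = 4 stock rods.
Also, 5 pieces each exceed 925/2 cm, and no two of those can share a stock rod, so at least 5 stock rods are needed.
A packing using 5 stock rods:
  stock rod 1: 675 + 200 = 875
  stock rod 2: 600 + 175 + 100 = 875
  stock rod 3: 550 = 550
  stock rod 4: 475 = 475
  stock rod 5: 475 = 475
This matches the lower bound, so 5 is optimal.

5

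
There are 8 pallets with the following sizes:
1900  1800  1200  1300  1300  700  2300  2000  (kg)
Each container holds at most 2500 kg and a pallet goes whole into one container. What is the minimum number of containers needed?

Total = 2300 + 2000 + 1900 + 1800 + 1300 + 1300 + 1200 + 700 = 12500 kg.
Lower bound: ⌈12500/2500⌉ = 5 containers.
Also, 6 pallets each exceed 1250 kg, and no two of those can share a container, so at least 6 containers are needed.
A packing using 6 containers:
  container 1: 2300 = 2300
  container 2: 2000 = 2000
  container 3: 1900 = 1900
  container 4: 1800 + 700 = 2500
  container 5: 1300 + 1200 = 2500
  container 6: 1300 = 1300
This matches the lower bound, so 6 is optimal.

6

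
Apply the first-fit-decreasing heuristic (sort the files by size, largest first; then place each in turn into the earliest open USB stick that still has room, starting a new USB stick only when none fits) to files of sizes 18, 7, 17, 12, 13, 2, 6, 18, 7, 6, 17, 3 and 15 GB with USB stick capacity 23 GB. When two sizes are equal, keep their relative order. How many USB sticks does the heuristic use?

Sorted descending: 18, 18, 17, 17, 15, 13, 12, 7, 7, 6, 6, 3, 2.
  18 → USB stick 1 (new)  [load 18/23]
  18 → USB stick 2 (new)  [load 18/23]
  17 → USB stick 3 (new)  [load 17/23]
  17 → USB stick 4 (new)  [load 17/23]
  15 → USB stick 5 (new)  [load 15/23]
  13 → USB stick 6 (new)  [load 13/23]
  12 → USB stick 7 (new)  [load 12/23]
  7 → USB stick 5  [load 22/23]
  7 → USB stick 6  [load 20/23]
  6 → USB stick 3  [load 23/23]
  6 → USB stick 4  [load 23/23]
  3 → USB stick 1  [load 21/23]
  2 → USB stick 1  [load 23/23]
7 USB sticks opened.

7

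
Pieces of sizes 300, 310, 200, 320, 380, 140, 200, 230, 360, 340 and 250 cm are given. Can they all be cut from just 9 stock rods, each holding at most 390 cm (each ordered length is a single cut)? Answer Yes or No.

No

Total = 3030 cm; ⌈3030/390⌉ = 8.
10 pieces each exceed half the capacity and cannot share a stock rod, forcing at least 10 stock rods.
At least 10 stock rods are required, but only 9 are allowed.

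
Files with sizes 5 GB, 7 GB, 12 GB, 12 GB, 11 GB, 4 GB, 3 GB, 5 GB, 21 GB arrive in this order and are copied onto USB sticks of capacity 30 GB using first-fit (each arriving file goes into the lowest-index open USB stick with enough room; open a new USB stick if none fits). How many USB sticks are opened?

  5 → USB stick 1 (new)  [load 5/30]
  7 → USB stick 1  [load 12/30]
  12 → USB stick 1  [load 24/30]
  12 → USB stick 2 (new)  [load 12/30]
  11 → USB stick 2  [load 23/30]
  4 → USB stick 1  [load 28/30]
  3 → USB stick 2  [load 26/30]
  5 → USB stick 3 (new)  [load 5/30]
  21 → USB stick 3  [load 26/30]
3 USB sticks opened.

3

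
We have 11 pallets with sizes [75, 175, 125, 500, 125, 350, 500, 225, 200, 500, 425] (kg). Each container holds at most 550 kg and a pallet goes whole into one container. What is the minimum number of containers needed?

Total = 500 + 500 + 500 + 425 + 350 + 225 + 200 + 175 + 125 + 125 + 75 = 3200 kg.
Lower bound: ⌈3200/550⌉ = 6 containers.
A packing using 7 containers:
  container 1: 500 = 500
  container 2: 500 = 500
  container 3: 500 = 500
  container 4: 425 + 125 = 550
  container 5: 350 + 200 = 550
  container 6: 225 + 175 + 125 = 525
  container 7: 75 = 75
No arrangement into 6 containers stays within capacity, so 7 is optimal.

7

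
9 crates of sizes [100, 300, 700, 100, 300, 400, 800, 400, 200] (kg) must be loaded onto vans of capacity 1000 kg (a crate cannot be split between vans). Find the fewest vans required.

Total = 800 + 700 + 400 + 400 + 300 + 300 + 200 + 100 + 100 = 3300 kg.
Lower bound: ⌈3300/1000⌉ = 4 vans.
A packing using 4 vans:
  van 1: 800 + 200 = 1000
  van 2: 700 + 300 = 1000
  van 3: 400 + 400 + 100 + 100 = 1000
  van 4: 300 = 300
This matches the lower bound, so 4 is optimal.

4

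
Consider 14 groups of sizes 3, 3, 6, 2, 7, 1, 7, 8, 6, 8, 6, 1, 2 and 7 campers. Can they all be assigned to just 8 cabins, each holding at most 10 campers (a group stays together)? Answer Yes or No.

Yes

A valid assignment using 8 cabins:
  cabin 1: 8 + 2 = 10
  cabin 2: 8 + 2 = 10
  cabin 3: 7 + 3 = 10
  cabin 4: 7 + 3 = 10
  cabin 5: 7 + 1 + 1 = 9
  cabin 6: 6 = 6
  cabin 7: 6 = 6
  cabin 8: 6 = 6
Every load is within 10 campers, so 8 cabins suffice.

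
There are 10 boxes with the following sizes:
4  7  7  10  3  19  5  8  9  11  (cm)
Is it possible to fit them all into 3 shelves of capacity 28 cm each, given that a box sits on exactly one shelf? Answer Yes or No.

A valid assignment using 3 shelves:
  shelf 1: 19 + 9 = 28
  shelf 2: 11 + 10 + 7 = 28
  shelf 3: 8 + 7 + 5 + 4 + 3 = 27
Every load is within 28 cm, so 3 shelves suffice.

Yes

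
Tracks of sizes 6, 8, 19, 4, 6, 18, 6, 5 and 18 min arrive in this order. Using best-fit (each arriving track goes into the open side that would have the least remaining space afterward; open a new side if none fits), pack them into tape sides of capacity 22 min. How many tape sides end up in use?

  6 → side 1 (new)  [load 6/22]
  8 → side 1  [load 14/22]
  19 → side 2 (new)  [load 19/22]
  4 → side 1  [load 18/22]
  6 → side 3 (new)  [load 6/22]
  18 → side 4 (new)  [load 18/22]
  6 → side 3  [load 12/22]
  5 → side 3  [load 17/22]
  18 → side 5 (new)  [load 18/22]
5 tape sides opened.

5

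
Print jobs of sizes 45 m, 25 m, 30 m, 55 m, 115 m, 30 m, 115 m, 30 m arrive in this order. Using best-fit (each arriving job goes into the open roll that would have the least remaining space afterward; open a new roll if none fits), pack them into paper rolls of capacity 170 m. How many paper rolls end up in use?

  45 → roll 1 (new)  [load 45/170]
  25 → roll 1  [load 70/170]
  30 → roll 1  [load 100/170]
  55 → roll 1  [load 155/170]
  115 → roll 2 (new)  [load 115/170]
  30 → roll 2  [load 145/170]
  115 → roll 3 (new)  [load 115/170]
  30 → roll 3  [load 145/170]
3 paper rolls opened.

3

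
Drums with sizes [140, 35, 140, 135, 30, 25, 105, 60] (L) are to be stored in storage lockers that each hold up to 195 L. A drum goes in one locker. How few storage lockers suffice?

Total = 140 + 140 + 135 + 105 + 60 + 35 + 30 + 25 = 670 L.
Lower bound: ⌈670/195⌉ = 4 storage lockers.
A packing using 4 storage lockers:
  locker 1: 140 + 35 = 175
  locker 2: 140 + 30 + 25 = 195
  locker 3: 135 + 60 = 195
  locker 4: 105 = 105
This matches the lower bound, so 4 is optimal.

4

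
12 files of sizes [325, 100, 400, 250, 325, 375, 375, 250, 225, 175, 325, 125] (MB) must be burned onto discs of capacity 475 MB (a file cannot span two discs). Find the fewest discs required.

Total = 400 + 375 + 375 + 325 + 325 + 325 + 250 + 250 + 225 + 175 + 125 + 100 = 3250 MB.
Lower bound: ⌈3250/475⌉ = 7 discs.
Also, 8 files each exceed 475/2 MB, and no two of those can share a disc, so at least 8 discs are needed.
A packing using 8 discs:
  disc 1: 400 = 400
  disc 2: 375 + 100 = 475
  disc 3: 375 = 375
  disc 4: 325 + 125 = 450
  disc 5: 325 = 325
  disc 6: 325 = 325
  disc 7: 250 + 225 = 475
  disc 8: 250 + 175 = 425
This matches the lower bound, so 8 is optimal.

8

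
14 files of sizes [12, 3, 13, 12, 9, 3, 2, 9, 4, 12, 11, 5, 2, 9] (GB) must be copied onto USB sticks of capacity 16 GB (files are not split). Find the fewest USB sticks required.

Total = 13 + 12 + 12 + 12 + 11 + 9 + 9 + 9 + 5 + 4 + 3 + 3 + 2 + 2 = 106 GB.
Lower bound: ⌈106/16⌉ = 7 USB sticks.
Also, 8 files each exceed 8 GB, and no two of those can share a USB stick, so at least 8 USB sticks are needed.
A packing using 8 USB sticks:
  USB stick 1: 13 + 3 = 16
  USB stick 2: 12 + 4 = 16
  USB stick 3: 12 + 3 = 15
  USB stick 4: 12 + 2 + 2 = 16
  USB stick 5: 11 + 5 = 16
  USB stick 6: 9 = 9
  USB stick 7: 9 = 9
  USB stick 8: 9 = 9
This matches the lower bound, so 8 is optimal.

8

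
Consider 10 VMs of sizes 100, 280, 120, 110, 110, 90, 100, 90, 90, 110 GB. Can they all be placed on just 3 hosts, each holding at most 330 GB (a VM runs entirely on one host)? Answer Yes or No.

No

Total = 1200 GB; ⌈1200/330⌉ = 4.
At least 4 hosts are required, but only 3 are allowed.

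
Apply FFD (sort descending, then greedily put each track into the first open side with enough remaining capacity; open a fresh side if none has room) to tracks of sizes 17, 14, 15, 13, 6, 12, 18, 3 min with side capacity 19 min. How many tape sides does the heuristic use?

6

Sorted descending: 18, 17, 15, 14, 13, 12, 6, 3.
  18 → side 1 (new)  [load 18/19]
  17 → side 2 (new)  [load 17/19]
  15 → side 3 (new)  [load 15/19]
  14 → side 4 (new)  [load 14/19]
  13 → side 5 (new)  [load 13/19]
  12 → side 6 (new)  [load 12/19]
  6 → side 5  [load 19/19]
  3 → side 3  [load 18/19]
6 tape sides opened.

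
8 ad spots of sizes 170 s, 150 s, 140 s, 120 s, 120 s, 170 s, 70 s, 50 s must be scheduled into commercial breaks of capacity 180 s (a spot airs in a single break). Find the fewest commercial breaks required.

7

Total = 170 + 170 + 150 + 140 + 120 + 120 + 70 + 50 = 990 s.
Lower bound: ⌈990/180⌉ = 6 commercial breaks.
A packing using 7 commercial breaks:
  break 1: 170 = 170
  break 2: 170 = 170
  break 3: 150 = 150
  break 4: 140 = 140
  break 5: 120 + 50 = 170
  break 6: 120 = 120
  break 7: 70 = 70
No arrangement into 6 commercial breaks stays within capacity, so 7 is optimal.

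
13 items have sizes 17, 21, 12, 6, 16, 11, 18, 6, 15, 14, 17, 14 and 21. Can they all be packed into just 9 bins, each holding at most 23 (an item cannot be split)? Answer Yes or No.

No

Total = 188; ⌈188/23⌉ = 9.
10 items each exceed half the capacity and cannot share a bin, forcing at least 10 bins.
At least 10 bins are required, but only 9 are allowed.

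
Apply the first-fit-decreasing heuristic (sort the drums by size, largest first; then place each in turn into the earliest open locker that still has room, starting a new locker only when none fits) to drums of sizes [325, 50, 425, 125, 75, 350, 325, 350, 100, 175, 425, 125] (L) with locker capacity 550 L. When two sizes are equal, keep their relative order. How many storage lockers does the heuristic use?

Sorted descending: 425, 425, 350, 350, 325, 325, 175, 125, 125, 100, 75, 50.
  425 → locker 1 (new)  [load 425/550]
  425 → locker 2 (new)  [load 425/550]
  350 → locker 3 (new)  [load 350/550]
  350 → locker 4 (new)  [load 350/550]
  325 → locker 5 (new)  [load 325/550]
  325 → locker 6 (new)  [load 325/550]
  175 → locker 3  [load 525/550]
  125 → locker 1  [load 550/550]
  125 → locker 2  [load 550/550]
  100 → locker 4  [load 450/550]
  75 → locker 4  [load 525/550]
  50 → locker 5  [load 375/550]
6 storage lockers opened.

6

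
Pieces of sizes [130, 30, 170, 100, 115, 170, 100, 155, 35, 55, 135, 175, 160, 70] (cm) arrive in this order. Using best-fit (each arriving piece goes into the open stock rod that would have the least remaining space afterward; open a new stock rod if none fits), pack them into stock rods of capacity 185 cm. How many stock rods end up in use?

  130 → stock rod 1 (new)  [load 130/185]
  30 → stock rod 1  [load 160/185]
  170 → stock rod 2 (new)  [load 170/185]
  100 → stock rod 3 (new)  [load 100/185]
  115 → stock rod 4 (new)  [load 115/185]
  170 → stock rod 5 (new)  [load 170/185]
  100 → stock rod 6 (new)  [load 100/185]
  155 → stock rod 7 (new)  [load 155/185]
  35 → stock rod 4  [load 150/185]
  55 → stock rod 3  [load 155/185]
  135 → stock rod 8 (new)  [load 135/185]
  175 → stock rod 9 (new)  [load 175/185]
  160 → stock rod 10 (new)  [load 160/185]
  70 → stock rod 6  [load 170/185]
10 stock rods opened.

10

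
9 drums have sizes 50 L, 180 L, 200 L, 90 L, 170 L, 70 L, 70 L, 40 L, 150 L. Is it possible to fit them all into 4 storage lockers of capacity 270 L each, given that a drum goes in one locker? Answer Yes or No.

Yes

A valid assignment using 4 storage lockers:
  locker 1: 200 + 70 = 270
  locker 2: 180 + 90 = 270
  locker 3: 170 + 70 = 240
  locker 4: 150 + 50 + 40 = 240
Every load is within 270 L, so 4 storage lockers suffice.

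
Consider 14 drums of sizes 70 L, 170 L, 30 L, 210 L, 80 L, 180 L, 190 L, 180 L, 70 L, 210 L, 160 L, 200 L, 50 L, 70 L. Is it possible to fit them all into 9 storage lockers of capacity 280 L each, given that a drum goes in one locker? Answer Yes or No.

A valid assignment using 8 storage lockers:
  locker 1: 210 + 70 = 280
  locker 2: 210 + 70 = 280
  locker 3: 200 + 80 = 280
  locker 4: 190 + 70 = 260
  locker 5: 180 + 50 + 30 = 260
  locker 6: 180 = 180
  locker 7: 170 = 170
  locker 8: 160 = 160
That uses only 8 ≤ 9, so 9 storage lockers are enough.

Yes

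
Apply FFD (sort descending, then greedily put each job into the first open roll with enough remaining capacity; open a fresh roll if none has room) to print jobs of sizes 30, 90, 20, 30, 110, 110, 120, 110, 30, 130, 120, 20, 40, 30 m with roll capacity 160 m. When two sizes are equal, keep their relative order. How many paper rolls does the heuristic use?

Sorted descending: 130, 120, 120, 110, 110, 110, 90, 40, 30, 30, 30, 30, 20, 20.
  130 → roll 1 (new)  [load 130/160]
  120 → roll 2 (new)  [load 120/160]
  120 → roll 3 (new)  [load 120/160]
  110 → roll 4 (new)  [load 110/160]
  110 → roll 5 (new)  [load 110/160]
  110 → roll 6 (new)  [load 110/160]
  90 → roll 7 (new)  [load 90/160]
  40 → roll 2  [load 160/160]
  30 → roll 1  [load 160/160]
  30 → roll 3  [load 150/160]
  30 → roll 4  [load 140/160]
  30 → roll 5  [load 140/160]
  20 → roll 4  [load 160/160]
  20 → roll 5  [load 160/160]
7 paper rolls opened.

7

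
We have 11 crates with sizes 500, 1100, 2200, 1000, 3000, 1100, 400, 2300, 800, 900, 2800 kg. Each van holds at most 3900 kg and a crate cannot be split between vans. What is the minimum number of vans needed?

5

Total = 3000 + 2800 + 2300 + 2200 + 1100 + 1100 + 1000 + 900 + 800 + 500 + 400 = 16100 kg.
Lower bound: ⌈16100/3900⌉ = 5 vans.
A packing using 5 vans:
  van 1: 3000 + 900 = 3900
  van 2: 2800 + 1100 = 3900
  van 3: 2300 + 1100 + 500 = 3900
  van 4: 2200 + 1000 + 400 = 3600
  van 5: 800 = 800
This matches the lower bound, so 5 is optimal.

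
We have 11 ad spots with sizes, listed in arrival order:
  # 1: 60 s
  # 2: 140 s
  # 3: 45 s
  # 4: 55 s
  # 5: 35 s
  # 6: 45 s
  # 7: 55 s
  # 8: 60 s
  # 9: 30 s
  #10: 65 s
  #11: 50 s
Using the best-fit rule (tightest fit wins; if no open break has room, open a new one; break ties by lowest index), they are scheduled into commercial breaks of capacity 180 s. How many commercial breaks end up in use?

4

  60 → break 1 (new)  [load 60/180]
  140 → break 2 (new)  [load 140/180]
  45 → break 1  [load 105/180]
  55 → break 1  [load 160/180]
  35 → break 2  [load 175/180]
  45 → break 3 (new)  [load 45/180]
  55 → break 3  [load 100/180]
  60 → break 3  [load 160/180]
  30 → break 4 (new)  [load 30/180]
  65 → break 4  [load 95/180]
  50 → break 4  [load 145/180]
4 commercial breaks opened.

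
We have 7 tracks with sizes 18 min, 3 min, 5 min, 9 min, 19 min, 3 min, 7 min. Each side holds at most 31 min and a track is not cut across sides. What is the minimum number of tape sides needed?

3

Total = 19 + 18 + 9 + 7 + 5 + 3 + 3 = 64 min.
Lower bound: ⌈64/31⌉ = 3 tape sides.
A packing using 3 tape sides:
  side 1: 19 + 9 + 3 = 31
  side 2: 18 + 7 + 5 = 30
  side 3: 3 = 3
This matches the lower bound, so 3 is optimal.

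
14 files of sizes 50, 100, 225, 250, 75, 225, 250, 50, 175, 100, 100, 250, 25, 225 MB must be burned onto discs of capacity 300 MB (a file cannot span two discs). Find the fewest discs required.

Total = 250 + 250 + 250 + 225 + 225 + 225 + 175 + 100 + 100 + 100 + 75 + 50 + 50 + 25 = 2100 MB.
Lower bound: ⌈2100/300⌉ = 7 discs.
A packing using 8 discs:
  disc 1: 250 + 50 = 300
  disc 2: 250 + 50 = 300
  disc 3: 250 + 25 = 275
  disc 4: 225 + 75 = 300
  disc 5: 225 = 225
  disc 6: 225 = 225
  disc 7: 175 + 100 = 275
  disc 8: 100 + 100 = 200
No arrangement into 7 discs stays within capacity, so 8 is optimal.

8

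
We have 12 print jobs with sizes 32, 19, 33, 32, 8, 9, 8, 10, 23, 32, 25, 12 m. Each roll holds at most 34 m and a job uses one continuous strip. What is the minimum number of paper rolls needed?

8

Total = 33 + 32 + 32 + 32 + 25 + 23 + 19 + 12 + 10 + 9 + 8 + 8 = 243 m.
Lower bound: ⌈243/34⌉ = 8 paper rolls.
A packing using 8 paper rolls:
  roll 1: 33 = 33
  roll 2: 32 = 32
  roll 3: 32 = 32
  roll 4: 32 = 32
  roll 5: 25 + 9 = 34
  roll 6: 23 + 10 = 33
  roll 7: 19 + 12 = 31
  roll 8: 8 + 8 = 16
This matches the lower bound, so 8 is optimal.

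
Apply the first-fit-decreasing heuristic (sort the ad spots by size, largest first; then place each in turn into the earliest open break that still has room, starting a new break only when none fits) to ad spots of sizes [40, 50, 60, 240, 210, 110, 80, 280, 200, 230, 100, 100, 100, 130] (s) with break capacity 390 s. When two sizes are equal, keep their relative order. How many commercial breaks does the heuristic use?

5

Sorted descending: 280, 240, 230, 210, 200, 130, 110, 100, 100, 100, 80, 60, 50, 40.
  280 → break 1 (new)  [load 280/390]
  240 → break 2 (new)  [load 240/390]
  230 → break 3 (new)  [load 230/390]
  210 → break 4 (new)  [load 210/390]
  200 → break 5 (new)  [load 200/390]
  130 → break 2  [load 370/390]
  110 → break 1  [load 390/390]
  100 → break 3  [load 330/390]
  100 → break 4  [load 310/390]
  100 → break 5  [load 300/390]
  80 → break 4  [load 390/390]
  60 → break 3  [load 390/390]
  50 → break 5  [load 350/390]
  40 → break 5  [load 390/390]
5 commercial breaks opened.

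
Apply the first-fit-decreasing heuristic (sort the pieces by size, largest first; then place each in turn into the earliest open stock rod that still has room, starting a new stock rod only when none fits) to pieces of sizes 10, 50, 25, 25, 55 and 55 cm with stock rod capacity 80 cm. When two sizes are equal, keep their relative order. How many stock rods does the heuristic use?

3

Sorted descending: 55, 55, 50, 25, 25, 10.
  55 → stock rod 1 (new)  [load 55/80]
  55 → stock rod 2 (new)  [load 55/80]
  50 → stock rod 3 (new)  [load 50/80]
  25 → stock rod 1  [load 80/80]
  25 → stock rod 2  [load 80/80]
  10 → stock rod 3  [load 60/80]
3 stock rods opened.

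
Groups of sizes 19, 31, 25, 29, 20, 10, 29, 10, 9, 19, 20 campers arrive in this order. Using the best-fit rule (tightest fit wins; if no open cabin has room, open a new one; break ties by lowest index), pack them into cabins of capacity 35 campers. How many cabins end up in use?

  19 → cabin 1 (new)  [load 19/35]
  31 → cabin 2 (new)  [load 31/35]
  25 → cabin 3 (new)  [load 25/35]
  29 → cabin 4 (new)  [load 29/35]
  20 → cabin 5 (new)  [load 20/35]
  10 → cabin 3  [load 35/35]
  29 → cabin 6 (new)  [load 29/35]
  10 → cabin 5  [load 30/35]
  9 → cabin 1  [load 28/35]
  19 → cabin 7 (new)  [load 19/35]
  20 → cabin 8 (new)  [load 20/35]
8 cabins opened.

8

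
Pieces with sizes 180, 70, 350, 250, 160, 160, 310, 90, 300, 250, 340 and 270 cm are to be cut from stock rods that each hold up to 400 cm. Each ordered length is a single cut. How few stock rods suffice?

9

Total = 350 + 340 + 310 + 300 + 270 + 250 + 250 + 180 + 160 + 160 + 90 + 70 = 2730 cm.
Lower bound: ⌈2730/400⌉ = 7 stock rods.
A packing using 9 stock rods:
  stock rod 1: 350 = 350
  stock rod 2: 340 = 340
  stock rod 3: 310 + 90 = 400
  stock rod 4: 300 + 70 = 370
  stock rod 5: 270 = 270
  stock rod 6: 250 = 250
  stock rod 7: 250 = 250
  stock rod 8: 180 + 160 = 340
  stock rod 9: 160 = 160
No arrangement into 8 stock rods stays within capacity, so 9 is optimal.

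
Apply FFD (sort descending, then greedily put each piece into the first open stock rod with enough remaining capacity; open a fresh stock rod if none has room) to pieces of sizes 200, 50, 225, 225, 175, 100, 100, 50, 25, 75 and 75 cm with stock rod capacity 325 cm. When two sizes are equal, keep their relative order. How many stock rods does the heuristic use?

4

Sorted descending: 225, 225, 200, 175, 100, 100, 75, 75, 50, 50, 25.
  225 → stock rod 1 (new)  [load 225/325]
  225 → stock rod 2 (new)  [load 225/325]
  200 → stock rod 3 (new)  [load 200/325]
  175 → stock rod 4 (new)  [load 175/325]
  100 → stock rod 1  [load 325/325]
  100 → stock rod 2  [load 325/325]
  75 → stock rod 3  [load 275/325]
  75 → stock rod 4  [load 250/325]
  50 → stock rod 3  [load 325/325]
  50 → stock rod 4  [load 300/325]
  25 → stock rod 4  [load 325/325]
4 stock rods opened.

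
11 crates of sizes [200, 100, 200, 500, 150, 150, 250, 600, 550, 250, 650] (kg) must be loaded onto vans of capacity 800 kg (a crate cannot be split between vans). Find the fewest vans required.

Total = 650 + 600 + 550 + 500 + 250 + 250 + 200 + 200 + 150 + 150 + 100 = 3600 kg.
Lower bound: ⌈3600/800⌉ = 5 vans.
A packing using 5 vans:
  van 1: 650 + 150 = 800
  van 2: 600 + 200 = 800
  van 3: 550 + 250 = 800
  van 4: 500 + 250 = 750
  van 5: 200 + 150 + 100 = 450
This matches the lower bound, so 5 is optimal.

5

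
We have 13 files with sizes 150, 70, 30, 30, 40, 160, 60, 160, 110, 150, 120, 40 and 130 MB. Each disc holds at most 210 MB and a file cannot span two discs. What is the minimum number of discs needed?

7

Total = 160 + 160 + 150 + 150 + 130 + 120 + 110 + 70 + 60 + 40 + 40 + 30 + 30 = 1250 MB.
Lower bound: ⌈1250/210⌉ = 6 discs.
Also, 7 files each exceed 105 MB, and no two of those can share a disc, so at least 7 discs are needed.
A packing using 7 discs:
  disc 1: 160 + 40 = 200
  disc 2: 160 + 40 = 200
  disc 3: 150 + 60 = 210
  disc 4: 150 + 30 + 30 = 210
  disc 5: 130 + 70 = 200
  disc 6: 120 = 120
  disc 7: 110 = 110
This matches the lower bound, so 7 is optimal.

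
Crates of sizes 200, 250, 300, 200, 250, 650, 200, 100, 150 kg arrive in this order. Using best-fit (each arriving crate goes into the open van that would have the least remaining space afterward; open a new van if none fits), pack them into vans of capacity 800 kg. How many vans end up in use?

3

  200 → van 1 (new)  [load 200/800]
  250 → van 1  [load 450/800]
  300 → van 1  [load 750/800]
  200 → van 2 (new)  [load 200/800]
  250 → van 2  [load 450/800]
  650 → van 3 (new)  [load 650/800]
  200 → van 2  [load 650/800]
  100 → van 2  [load 750/800]
  150 → van 3  [load 800/800]
3 vans opened.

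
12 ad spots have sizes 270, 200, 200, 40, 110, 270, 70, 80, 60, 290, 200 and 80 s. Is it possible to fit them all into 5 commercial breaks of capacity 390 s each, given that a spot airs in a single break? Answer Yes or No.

No

Total = 1870 s; ⌈1870/390⌉ = 5.
6 ad spots each exceed half the capacity and cannot share a break, forcing at least 6 commercial breaks.
At least 6 commercial breaks are required, but only 5 are allowed.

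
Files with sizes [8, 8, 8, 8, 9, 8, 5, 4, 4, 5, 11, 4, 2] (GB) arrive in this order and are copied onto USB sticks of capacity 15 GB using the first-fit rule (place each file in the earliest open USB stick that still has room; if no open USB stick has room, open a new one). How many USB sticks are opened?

  8 → USB stick 1 (new)  [load 8/15]
  8 → USB stick 2 (new)  [load 8/15]
  8 → USB stick 3 (new)  [load 8/15]
  8 → USB stick 4 (new)  [load 8/15]
  9 → USB stick 5 (new)  [load 9/15]
  8 → USB stick 6 (new)  [load 8/15]
  5 → USB stick 1  [load 13/15]
  4 → USB stick 2  [load 12/15]
  4 → USB stick 3  [load 12/15]
  5 → USB stick 4  [load 13/15]
  11 → USB stick 7 (new)  [load 11/15]
  4 → USB stick 5  [load 13/15]
  2 → USB stick 1  [load 15/15]
7 USB sticks opened.

7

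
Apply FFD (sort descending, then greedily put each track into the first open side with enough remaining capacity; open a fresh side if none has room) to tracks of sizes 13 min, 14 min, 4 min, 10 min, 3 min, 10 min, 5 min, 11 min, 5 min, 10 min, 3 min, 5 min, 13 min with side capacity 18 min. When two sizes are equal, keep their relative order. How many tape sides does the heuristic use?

7

Sorted descending: 14, 13, 13, 11, 10, 10, 10, 5, 5, 5, 4, 3, 3.
  14 → side 1 (new)  [load 14/18]
  13 → side 2 (new)  [load 13/18]
  13 → side 3 (new)  [load 13/18]
  11 → side 4 (new)  [load 11/18]
  10 → side 5 (new)  [load 10/18]
  10 → side 6 (new)  [load 10/18]
  10 → side 7 (new)  [load 10/18]
  5 → side 2  [load 18/18]
  5 → side 3  [load 18/18]
  5 → side 4  [load 16/18]
  4 → side 1  [load 18/18]
  3 → side 5  [load 13/18]
  3 → side 5  [load 16/18]
7 tape sides opened.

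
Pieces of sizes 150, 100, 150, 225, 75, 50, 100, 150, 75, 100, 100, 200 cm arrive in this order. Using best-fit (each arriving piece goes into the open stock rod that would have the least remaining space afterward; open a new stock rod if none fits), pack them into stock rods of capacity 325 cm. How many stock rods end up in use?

  150 → stock rod 1 (new)  [load 150/325]
  100 → stock rod 1  [load 250/325]
  150 → stock rod 2 (new)  [load 150/325]
  225 → stock rod 3 (new)  [load 225/325]
  75 → stock rod 1  [load 325/325]
  50 → stock rod 3  [load 275/325]
  100 → stock rod 2  [load 250/325]
  150 → stock rod 4 (new)  [load 150/325]
  75 → stock rod 2  [load 325/325]
  100 → stock rod 4  [load 250/325]
  100 → stock rod 5 (new)  [load 100/325]
  200 → stock rod 5  [load 300/325]
5 stock rods opened.

5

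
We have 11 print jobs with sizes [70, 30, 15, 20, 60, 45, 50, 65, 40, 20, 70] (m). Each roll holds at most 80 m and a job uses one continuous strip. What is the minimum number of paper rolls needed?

Total = 70 + 70 + 65 + 60 + 50 + 45 + 40 + 30 + 20 + 20 + 15 = 485 m.
Lower bound: ⌈485/80⌉ = 7 paper rolls.
A packing using 7 paper rolls:
  roll 1: 70 = 70
  roll 2: 70 = 70
  roll 3: 65 + 15 = 80
  roll 4: 60 + 20 = 80
  roll 5: 50 + 30 = 80
  roll 6: 45 + 20 = 65
  roll 7: 40 = 40
This matches the lower bound, so 7 is optimal.

7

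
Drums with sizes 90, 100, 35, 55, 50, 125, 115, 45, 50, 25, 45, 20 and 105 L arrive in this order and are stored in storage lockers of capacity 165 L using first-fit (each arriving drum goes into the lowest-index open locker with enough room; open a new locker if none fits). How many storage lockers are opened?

  90 → locker 1 (new)  [load 90/165]
  100 → locker 2 (new)  [load 100/165]
  35 → locker 1  [load 125/165]
  55 → locker 2  [load 155/165]
  50 → locker 3 (new)  [load 50/165]
  125 → locker 4 (new)  [load 125/165]
  115 → locker 3  [load 165/165]
  45 → locker 5 (new)  [load 45/165]
  50 → locker 5  [load 95/165]
  25 → locker 1  [load 150/165]
  45 → locker 5  [load 140/165]
  20 → locker 4  [load 145/165]
  105 → locker 6 (new)  [load 105/165]
6 storage lockers opened.

6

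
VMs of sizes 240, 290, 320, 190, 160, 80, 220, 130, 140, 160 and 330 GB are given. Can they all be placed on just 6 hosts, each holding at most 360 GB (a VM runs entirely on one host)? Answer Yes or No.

No

Total = 2260 GB; ⌈2260/360⌉ = 7.
At least 7 hosts are required, but only 6 are allowed.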